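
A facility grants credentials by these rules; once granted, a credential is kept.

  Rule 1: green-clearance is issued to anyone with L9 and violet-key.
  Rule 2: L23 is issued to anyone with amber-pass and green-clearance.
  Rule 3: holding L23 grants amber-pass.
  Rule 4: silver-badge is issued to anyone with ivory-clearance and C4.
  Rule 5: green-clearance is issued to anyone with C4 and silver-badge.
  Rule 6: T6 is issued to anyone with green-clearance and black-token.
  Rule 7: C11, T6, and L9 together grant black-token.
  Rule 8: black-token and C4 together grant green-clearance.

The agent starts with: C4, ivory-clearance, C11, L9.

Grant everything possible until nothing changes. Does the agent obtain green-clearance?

Yes

Holding ivory-clearance and C4 grants silver-badge (Rule 4).
Holding C4 and silver-badge grants green-clearance (Rule 5).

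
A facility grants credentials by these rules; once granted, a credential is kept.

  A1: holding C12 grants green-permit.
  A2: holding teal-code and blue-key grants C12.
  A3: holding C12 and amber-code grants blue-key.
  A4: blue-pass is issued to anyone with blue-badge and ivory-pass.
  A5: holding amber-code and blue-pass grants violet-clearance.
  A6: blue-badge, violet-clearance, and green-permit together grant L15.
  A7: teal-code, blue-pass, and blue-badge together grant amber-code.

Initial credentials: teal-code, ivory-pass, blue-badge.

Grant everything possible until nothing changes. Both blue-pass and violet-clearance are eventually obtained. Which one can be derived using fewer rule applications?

blue-pass

blue-pass: Holding blue-badge and ivory-pass grants blue-pass (A4). [1 rule application]
violet-clearance: Holding blue-badge and ivory-pass grants blue-pass (A4). Holding teal-code, blue-pass, and blue-badge grants amber-code (A7). Holding amber-code and blue-pass grants violet-clearance (A5). [3 rule applications]
blue-pass needs fewer.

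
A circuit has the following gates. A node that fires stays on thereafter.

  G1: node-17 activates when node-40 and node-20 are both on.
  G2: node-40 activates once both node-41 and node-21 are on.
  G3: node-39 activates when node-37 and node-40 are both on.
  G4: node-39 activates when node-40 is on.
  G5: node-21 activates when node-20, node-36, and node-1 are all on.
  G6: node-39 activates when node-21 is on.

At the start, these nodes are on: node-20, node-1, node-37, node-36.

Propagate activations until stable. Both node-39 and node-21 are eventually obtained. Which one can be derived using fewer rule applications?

node-21: G5: node-20, node-36, and node-1 on → node-21 on. [1 rule application]
node-39: node-20, node-36, and node-1 are on, so node-21 activates (G5). G6: node-21 on → node-39 on. [2 rule applications]
node-21 needs fewer.

node-21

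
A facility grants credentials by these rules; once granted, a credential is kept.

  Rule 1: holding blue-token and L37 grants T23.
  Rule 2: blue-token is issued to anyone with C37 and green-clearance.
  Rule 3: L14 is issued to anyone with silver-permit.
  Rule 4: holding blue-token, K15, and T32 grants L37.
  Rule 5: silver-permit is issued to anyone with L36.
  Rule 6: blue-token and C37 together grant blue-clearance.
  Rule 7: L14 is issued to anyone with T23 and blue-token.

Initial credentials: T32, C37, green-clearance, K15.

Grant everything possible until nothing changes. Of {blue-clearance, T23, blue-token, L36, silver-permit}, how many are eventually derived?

Holding C37 and green-clearance grants blue-token (Rule 2).
Holding blue-token, K15, and T32 grants L37 (Rule 4).
Holding blue-token and C37 grants blue-clearance (Rule 6).
Holding blue-token and L37 grants T23 (Rule 1).
blue-clearance: reached.
T23: reached.
blue-token: reached.
No rule produces L36, and it is not given.
silver-permit would need L36 (Rule 5), but L36 is never granted.
Reached: blue-clearance, T23, and blue-token — 3 of the 5.

3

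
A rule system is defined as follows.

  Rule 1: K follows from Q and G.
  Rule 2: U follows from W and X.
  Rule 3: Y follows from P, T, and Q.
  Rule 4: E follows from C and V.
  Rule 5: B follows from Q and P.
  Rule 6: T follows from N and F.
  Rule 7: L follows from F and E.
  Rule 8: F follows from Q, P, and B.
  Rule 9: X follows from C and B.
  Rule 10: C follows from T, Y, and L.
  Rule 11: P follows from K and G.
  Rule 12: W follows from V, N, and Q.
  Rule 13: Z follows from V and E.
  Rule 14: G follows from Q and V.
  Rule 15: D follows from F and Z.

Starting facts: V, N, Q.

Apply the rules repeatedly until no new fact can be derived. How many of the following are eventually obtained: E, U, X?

E would need C and V (Rule 4), but C is never established.
U would need W and X (Rule 2), but X is never established.
X would need C and B (Rule 9), but C is never established.
None of the 3 are reached.

0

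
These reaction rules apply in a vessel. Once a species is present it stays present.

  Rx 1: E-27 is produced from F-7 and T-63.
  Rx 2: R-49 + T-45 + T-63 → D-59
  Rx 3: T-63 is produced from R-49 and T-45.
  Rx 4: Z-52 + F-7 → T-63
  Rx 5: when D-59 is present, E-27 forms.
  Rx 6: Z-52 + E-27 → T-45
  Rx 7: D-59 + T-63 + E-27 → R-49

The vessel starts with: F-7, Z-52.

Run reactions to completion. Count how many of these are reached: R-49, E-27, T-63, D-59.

2

Z-52 and F-7 present → T-63 forms (Rx 4).
F-7 and T-63 present → E-27 forms (Rx 1).
R-49 would need D-59, T-63, and E-27 (Rx 7), but D-59 never forms.
E-27: reached.
T-63: reached.
D-59 would need R-49, T-45, and T-63 (Rx 2), but R-49 never forms.
Reached: E-27 and T-63 — 2 of the 4.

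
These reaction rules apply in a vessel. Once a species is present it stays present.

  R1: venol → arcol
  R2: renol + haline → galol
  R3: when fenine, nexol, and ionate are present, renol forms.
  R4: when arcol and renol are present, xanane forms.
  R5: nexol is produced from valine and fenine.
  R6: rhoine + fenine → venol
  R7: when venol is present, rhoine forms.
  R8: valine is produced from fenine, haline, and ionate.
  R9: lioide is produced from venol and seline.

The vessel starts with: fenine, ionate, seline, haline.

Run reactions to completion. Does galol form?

Yes

fenine, haline, and ionate present → valine forms (R8).
valine and fenine present → nexol forms (R5).
fenine, nexol, and ionate present → renol forms (R3).
renol and haline present → galol forms (R2).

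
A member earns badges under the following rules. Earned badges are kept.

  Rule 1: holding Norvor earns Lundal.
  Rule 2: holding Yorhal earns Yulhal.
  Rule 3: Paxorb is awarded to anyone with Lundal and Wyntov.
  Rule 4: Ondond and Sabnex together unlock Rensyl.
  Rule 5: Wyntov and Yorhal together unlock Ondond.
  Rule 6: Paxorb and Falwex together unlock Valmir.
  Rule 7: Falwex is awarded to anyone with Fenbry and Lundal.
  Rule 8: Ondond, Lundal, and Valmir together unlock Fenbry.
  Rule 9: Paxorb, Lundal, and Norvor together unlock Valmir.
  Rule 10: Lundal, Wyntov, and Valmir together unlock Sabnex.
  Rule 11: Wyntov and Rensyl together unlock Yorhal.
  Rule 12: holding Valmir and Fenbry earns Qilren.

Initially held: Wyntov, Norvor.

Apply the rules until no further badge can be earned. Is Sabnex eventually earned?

Yes

With Norvor, Lundal is earned (Rule 1).
With Lundal and Wyntov, Paxorb is earned (Rule 3).
With Paxorb, Lundal, and Norvor, Valmir is earned (Rule 9).
With Lundal, Wyntov, and Valmir, Sabnex is earned (Rule 10).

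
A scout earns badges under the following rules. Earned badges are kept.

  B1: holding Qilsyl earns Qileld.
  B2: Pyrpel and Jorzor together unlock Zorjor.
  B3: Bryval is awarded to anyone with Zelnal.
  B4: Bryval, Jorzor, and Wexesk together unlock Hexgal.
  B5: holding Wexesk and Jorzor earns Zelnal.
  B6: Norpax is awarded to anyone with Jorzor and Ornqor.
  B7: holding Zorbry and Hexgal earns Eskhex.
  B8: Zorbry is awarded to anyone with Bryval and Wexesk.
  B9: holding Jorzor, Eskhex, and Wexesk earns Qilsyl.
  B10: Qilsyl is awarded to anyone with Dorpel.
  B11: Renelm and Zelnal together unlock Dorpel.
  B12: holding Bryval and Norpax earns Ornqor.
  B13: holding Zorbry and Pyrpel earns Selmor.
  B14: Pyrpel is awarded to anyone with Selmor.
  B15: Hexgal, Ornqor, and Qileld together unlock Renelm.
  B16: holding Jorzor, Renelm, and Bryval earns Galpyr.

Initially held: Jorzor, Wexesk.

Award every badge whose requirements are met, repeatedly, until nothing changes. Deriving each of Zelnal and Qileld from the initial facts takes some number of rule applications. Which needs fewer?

Zelnal: With Wexesk and Jorzor, Zelnal is earned (B5). [1 rule application]
Qileld: With Wexesk and Jorzor, Zelnal is earned (B5). With Zelnal, Bryval is earned (B3). With Bryval and Wexesk, Zorbry is earned (B8). With Bryval, Jorzor, and Wexesk, Hexgal is earned (B4). With Zorbry and Hexgal, Eskhex is earned (B7). With Jorzor, Eskhex, and Wexesk, Qilsyl is earned (B9). With Qilsyl, Qileld is earned (B1). [7 rule applications]
Zelnal needs fewer.

Zelnal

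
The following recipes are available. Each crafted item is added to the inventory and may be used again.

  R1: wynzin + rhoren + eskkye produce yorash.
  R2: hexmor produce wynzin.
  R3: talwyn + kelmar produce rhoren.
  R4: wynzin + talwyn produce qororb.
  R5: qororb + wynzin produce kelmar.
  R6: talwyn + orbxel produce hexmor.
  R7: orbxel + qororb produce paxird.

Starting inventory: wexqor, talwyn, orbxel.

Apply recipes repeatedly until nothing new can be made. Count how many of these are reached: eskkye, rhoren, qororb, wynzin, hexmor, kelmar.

5

Using R6, talwyn and orbxel make hexmor.
Using R2, hexmor makes wynzin.
wynzin + talwyn → qororb (R4).
qororb + wynzin → kelmar (R5).
talwyn + kelmar → rhoren (R3).
No rule produces eskkye, and it is not given.
rhoren: reached.
qororb: reached.
wynzin: reached.
hexmor: reached.
kelmar: reached.
Reached: rhoren, qororb, wynzin, hexmor, and kelmar — 5 of the 6.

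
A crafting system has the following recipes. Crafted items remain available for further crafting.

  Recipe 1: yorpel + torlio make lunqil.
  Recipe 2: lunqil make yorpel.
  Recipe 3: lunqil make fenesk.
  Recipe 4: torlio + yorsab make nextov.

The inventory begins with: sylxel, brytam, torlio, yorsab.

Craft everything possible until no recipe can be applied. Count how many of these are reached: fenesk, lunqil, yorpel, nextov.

1

Using Recipe 4, torlio and yorsab make nextov.
fenesk would need lunqil (Recipe 3), but lunqil is never obtained.
lunqil would need yorpel and torlio (Recipe 1), but yorpel is never obtained.
yorpel would need lunqil (Recipe 2), but lunqil is never obtained.
nextov: reached.
Reached: nextov — 1 of the 4.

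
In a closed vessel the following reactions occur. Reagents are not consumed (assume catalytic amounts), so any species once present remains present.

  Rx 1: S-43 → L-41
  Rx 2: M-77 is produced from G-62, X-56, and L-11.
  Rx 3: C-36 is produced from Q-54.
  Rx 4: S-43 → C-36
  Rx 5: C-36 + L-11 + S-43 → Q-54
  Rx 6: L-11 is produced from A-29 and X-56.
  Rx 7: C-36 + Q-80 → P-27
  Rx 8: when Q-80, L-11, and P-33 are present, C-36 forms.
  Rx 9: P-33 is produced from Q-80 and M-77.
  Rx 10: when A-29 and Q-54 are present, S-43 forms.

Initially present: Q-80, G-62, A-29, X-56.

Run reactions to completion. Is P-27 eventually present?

Yes

A-29 and X-56 present → L-11 forms (Rx 6).
G-62, X-56, and L-11 present → M-77 forms (Rx 2).
Q-80 and M-77 present → P-33 forms (Rx 9).
Q-80, L-11, and P-33 present → C-36 forms (Rx 8).
C-36 and Q-80 present → P-27 forms (Rx 7).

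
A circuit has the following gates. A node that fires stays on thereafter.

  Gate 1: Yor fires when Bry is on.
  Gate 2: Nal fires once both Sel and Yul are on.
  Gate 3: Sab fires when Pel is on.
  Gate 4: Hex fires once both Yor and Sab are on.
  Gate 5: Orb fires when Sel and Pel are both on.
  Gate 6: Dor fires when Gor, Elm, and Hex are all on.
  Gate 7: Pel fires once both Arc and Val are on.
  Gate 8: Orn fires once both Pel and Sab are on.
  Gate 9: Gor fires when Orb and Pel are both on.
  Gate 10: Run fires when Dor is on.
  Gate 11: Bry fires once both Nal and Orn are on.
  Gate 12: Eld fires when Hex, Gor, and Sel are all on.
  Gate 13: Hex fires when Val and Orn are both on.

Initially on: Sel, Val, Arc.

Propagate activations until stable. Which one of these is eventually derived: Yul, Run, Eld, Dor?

Eld

Arc and Val are on, so Pel fires (Gate 7).
Sel and Pel are on, so Orb fires (Gate 5).
Pel is on, so Sab fires (Gate 3).
Orb and Pel are on, so Gor fires (Gate 9).
Gate 8: Pel and Sab on → Orn on.
Val and Orn are on, so Hex fires (Gate 13).
Hex, Gor, and Sel are on, so Eld fires (Gate 12).
No rule produces Yul, and it is not given. Dor would need Gor, Elm, and Hex (Gate 6), but Elm never turns on. Run would need Dor (Gate 10), but Dor never turns on.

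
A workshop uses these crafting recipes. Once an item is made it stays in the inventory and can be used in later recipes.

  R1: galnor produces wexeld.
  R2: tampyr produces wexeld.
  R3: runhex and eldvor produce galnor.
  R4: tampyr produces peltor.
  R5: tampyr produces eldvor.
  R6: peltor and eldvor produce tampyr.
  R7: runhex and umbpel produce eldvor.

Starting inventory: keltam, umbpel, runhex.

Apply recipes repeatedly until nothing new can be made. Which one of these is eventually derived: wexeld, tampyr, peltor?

wexeld

Using R7, runhex and umbpel make eldvor.
Using R3, runhex and eldvor make galnor.
Using R1, galnor makes wexeld.
peltor would need tampyr (R4), but tampyr is never obtained. tampyr would need peltor and eldvor (R6), but peltor is never obtained.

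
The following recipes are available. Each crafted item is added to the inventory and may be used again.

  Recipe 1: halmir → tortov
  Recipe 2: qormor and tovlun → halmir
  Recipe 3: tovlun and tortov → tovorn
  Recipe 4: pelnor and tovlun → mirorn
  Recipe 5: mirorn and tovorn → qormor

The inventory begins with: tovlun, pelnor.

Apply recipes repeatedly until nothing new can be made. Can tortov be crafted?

No

tortov would need halmir (Recipe 1), but halmir is never obtained.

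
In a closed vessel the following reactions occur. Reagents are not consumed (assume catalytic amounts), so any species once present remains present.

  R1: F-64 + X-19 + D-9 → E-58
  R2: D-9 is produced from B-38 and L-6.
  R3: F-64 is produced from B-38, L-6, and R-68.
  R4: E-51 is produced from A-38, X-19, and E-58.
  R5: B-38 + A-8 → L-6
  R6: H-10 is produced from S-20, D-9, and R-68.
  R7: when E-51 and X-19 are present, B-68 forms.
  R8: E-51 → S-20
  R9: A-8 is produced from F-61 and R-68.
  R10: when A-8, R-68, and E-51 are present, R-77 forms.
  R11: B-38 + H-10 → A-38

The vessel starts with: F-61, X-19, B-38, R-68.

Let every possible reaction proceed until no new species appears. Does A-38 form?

No

A-38 would need B-38 and H-10 (R11), but H-10 never forms.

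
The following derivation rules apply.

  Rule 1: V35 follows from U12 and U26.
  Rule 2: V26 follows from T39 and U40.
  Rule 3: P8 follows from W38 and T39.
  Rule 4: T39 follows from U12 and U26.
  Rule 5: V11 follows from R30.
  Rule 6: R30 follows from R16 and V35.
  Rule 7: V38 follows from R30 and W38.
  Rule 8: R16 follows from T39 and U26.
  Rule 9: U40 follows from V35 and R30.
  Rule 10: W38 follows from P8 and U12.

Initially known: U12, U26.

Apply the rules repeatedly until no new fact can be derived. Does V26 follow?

Yes

From U12 and U26, Rule 1 gives V35.
From U12 and U26, Rule 4 gives T39.
T39 and U26 hold, so R16 follows (Rule 8).
R16 and V35 hold, so R30 follows (Rule 6).
From V35 and R30, Rule 9 gives U40.
T39 and U40 hold, so V26 follows (Rule 2).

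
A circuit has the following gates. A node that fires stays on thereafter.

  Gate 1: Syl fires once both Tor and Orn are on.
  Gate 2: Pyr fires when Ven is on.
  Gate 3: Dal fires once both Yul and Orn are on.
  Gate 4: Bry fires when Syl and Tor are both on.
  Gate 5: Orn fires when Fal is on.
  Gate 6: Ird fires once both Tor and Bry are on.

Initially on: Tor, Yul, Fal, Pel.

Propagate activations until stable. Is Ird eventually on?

Yes

Gate 5: Fal on → Orn on.
Gate 1: Tor and Orn on → Syl on.
Syl and Tor are on, so Bry fires (Gate 4).
Tor and Bry are on, so Ird fires (Gate 6).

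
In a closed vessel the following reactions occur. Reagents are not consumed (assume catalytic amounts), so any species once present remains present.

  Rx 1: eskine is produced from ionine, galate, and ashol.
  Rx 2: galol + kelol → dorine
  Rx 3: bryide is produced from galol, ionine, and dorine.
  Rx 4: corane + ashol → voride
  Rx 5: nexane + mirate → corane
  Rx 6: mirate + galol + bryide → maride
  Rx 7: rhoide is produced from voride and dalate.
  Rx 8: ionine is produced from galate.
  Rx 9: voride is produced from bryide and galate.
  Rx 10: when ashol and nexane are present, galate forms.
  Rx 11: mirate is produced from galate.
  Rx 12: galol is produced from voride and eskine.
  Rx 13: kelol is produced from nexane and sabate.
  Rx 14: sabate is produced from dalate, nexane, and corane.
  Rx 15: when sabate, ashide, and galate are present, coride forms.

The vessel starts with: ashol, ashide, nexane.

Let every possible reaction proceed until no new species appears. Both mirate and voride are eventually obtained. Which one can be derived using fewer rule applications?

mirate

mirate: ashol and nexane present → galate forms (Rx 10). galate present → mirate forms (Rx 11). [2 rule applications]
voride: ashol and nexane present → galate forms (Rx 10). galate present → mirate forms (Rx 11). nexane and mirate present → corane forms (Rx 5). corane and ashol present → voride forms (Rx 4). [4 rule applications]
mirate needs fewer.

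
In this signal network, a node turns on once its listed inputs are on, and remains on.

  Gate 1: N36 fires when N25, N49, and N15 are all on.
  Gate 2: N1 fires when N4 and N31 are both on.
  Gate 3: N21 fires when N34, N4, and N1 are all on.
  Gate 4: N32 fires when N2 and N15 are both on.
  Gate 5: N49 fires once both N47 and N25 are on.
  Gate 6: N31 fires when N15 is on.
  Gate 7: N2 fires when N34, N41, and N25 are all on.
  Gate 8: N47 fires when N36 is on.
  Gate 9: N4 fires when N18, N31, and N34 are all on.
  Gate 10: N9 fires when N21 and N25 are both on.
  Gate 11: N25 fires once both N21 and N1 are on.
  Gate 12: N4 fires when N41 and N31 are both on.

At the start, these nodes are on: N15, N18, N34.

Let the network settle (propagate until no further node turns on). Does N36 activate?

N36 would need N25, N49, and N15 (Gate 1), but N49 never turns on.

No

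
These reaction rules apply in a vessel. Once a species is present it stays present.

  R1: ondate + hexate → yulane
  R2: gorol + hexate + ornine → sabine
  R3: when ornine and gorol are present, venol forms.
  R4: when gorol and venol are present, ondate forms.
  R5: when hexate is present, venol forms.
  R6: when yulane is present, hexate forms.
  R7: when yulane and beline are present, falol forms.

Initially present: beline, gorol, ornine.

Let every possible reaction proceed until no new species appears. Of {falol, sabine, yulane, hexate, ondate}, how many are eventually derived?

1

ornine and gorol present → venol forms (R3).
gorol and venol present → ondate forms (R4).
falol would need yulane and beline (R7), but yulane never forms.
sabine would need gorol, hexate, and ornine (R2), but hexate never forms.
yulane would need ondate and hexate (R1), but hexate never forms.
hexate would need yulane (R6), but yulane never forms.
ondate: reached.
Reached: ondate — 1 of the 5.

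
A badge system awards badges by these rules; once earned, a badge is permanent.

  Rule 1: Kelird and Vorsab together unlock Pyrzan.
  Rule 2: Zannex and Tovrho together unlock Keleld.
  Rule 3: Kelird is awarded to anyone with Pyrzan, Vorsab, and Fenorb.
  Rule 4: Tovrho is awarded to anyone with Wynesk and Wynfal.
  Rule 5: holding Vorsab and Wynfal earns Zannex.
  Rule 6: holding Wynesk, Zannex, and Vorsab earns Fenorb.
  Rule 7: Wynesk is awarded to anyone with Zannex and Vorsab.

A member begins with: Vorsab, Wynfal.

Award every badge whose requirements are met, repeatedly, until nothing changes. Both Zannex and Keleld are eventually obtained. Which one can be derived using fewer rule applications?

Zannex: With Vorsab and Wynfal, Zannex is earned (Rule 5). [1 rule application]
Keleld: With Vorsab and Wynfal, Zannex is earned (Rule 5). With Zannex and Vorsab, Wynesk is earned (Rule 7). With Wynesk and Wynfal, Tovrho is earned (Rule 4). With Zannex and Tovrho, Keleld is earned (Rule 2). [4 rule applications]
Zannex needs fewer.

Zannex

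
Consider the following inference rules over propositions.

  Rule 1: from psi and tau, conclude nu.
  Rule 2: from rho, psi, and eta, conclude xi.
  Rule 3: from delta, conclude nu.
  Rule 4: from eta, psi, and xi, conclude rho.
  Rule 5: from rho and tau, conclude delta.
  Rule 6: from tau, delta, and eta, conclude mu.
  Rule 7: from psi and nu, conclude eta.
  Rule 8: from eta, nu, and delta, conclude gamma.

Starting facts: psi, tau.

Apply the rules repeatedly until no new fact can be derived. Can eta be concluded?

psi and tau hold, so nu follows (Rule 1).
psi and nu hold, so eta follows (Rule 7).

Yes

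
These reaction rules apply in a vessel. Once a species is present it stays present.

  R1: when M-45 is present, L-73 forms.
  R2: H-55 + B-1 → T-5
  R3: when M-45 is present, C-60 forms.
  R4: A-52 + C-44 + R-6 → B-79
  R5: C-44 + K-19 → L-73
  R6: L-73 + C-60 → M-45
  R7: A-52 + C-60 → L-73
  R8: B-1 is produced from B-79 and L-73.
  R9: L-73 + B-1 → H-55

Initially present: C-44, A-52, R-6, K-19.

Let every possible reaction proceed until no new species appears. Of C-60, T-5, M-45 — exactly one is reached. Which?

T-5

C-44 and K-19 present → L-73 forms (R5).
A-52, C-44, and R-6 present → B-79 forms (R4).
B-79 and L-73 present → B-1 forms (R8).
L-73 and B-1 present → H-55 forms (R9).
H-55 and B-1 present → T-5 forms (R2).
C-60 would need M-45 (R3), but M-45 never forms. M-45 would need L-73 and C-60 (R6), but C-60 never forms.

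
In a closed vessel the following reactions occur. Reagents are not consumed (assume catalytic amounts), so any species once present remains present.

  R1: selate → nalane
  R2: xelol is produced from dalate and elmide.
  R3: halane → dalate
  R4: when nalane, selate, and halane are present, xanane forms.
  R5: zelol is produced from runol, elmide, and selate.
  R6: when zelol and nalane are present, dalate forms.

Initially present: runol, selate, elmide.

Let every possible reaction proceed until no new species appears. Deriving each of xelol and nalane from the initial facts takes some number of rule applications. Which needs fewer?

nalane

nalane: selate present → nalane forms (R1). [1 rule application]
xelol: runol, elmide, and selate present → zelol forms (R5). selate present → nalane forms (R1). zelol and nalane present → dalate forms (R6). dalate and elmide present → xelol forms (R2). [4 rule applications]
nalane needs fewer.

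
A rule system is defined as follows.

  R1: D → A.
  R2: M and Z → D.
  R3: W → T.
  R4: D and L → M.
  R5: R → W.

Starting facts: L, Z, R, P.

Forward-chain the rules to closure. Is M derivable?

M would need D and L (R4), but D is never established.

No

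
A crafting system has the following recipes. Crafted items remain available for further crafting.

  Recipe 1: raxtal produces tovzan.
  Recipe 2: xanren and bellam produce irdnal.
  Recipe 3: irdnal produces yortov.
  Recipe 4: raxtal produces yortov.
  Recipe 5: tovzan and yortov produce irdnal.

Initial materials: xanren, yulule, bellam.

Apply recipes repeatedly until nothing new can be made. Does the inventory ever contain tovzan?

No

tovzan would need raxtal (Recipe 1), but raxtal is never obtained.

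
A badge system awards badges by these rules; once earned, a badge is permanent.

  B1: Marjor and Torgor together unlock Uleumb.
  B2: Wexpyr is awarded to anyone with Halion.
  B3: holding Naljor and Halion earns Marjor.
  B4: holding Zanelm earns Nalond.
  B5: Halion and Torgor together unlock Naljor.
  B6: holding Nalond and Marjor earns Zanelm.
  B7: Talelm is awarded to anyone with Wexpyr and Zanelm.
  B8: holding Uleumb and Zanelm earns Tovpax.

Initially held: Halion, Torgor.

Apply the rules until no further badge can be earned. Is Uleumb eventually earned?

With Halion and Torgor, Naljor is earned (B5).
With Naljor and Halion, Marjor is earned (B3).
With Marjor and Torgor, Uleumb is earned (B1).

Yes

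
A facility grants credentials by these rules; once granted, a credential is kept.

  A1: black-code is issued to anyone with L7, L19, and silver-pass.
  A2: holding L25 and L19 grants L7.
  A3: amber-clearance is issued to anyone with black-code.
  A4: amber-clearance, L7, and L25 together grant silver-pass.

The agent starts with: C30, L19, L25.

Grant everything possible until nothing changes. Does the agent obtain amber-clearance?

No

amber-clearance would need black-code (A3), but black-code is never granted.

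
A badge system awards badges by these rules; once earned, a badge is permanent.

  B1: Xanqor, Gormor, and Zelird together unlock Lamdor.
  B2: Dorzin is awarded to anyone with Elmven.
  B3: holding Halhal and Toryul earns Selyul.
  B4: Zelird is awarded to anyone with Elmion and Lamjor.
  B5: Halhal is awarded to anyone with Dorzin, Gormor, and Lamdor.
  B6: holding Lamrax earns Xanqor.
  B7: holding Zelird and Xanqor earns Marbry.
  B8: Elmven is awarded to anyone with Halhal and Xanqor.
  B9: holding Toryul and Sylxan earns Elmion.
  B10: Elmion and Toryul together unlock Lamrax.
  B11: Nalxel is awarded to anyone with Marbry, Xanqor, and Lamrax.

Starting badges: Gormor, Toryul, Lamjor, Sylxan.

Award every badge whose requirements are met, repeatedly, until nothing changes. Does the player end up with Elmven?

No

Elmven would need Halhal and Xanqor (B8), but Halhal is never earned.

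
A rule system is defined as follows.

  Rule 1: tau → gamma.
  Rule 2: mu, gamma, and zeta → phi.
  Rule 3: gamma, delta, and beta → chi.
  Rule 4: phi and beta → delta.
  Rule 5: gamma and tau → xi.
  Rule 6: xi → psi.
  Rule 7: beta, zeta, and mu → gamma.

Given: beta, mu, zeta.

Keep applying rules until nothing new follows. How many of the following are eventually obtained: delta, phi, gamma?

3

From beta, zeta, and mu, Rule 7 gives gamma.
mu, gamma, and zeta hold, so phi follows (Rule 2).
From phi and beta, Rule 4 gives delta.
delta: reached.
phi: reached.
gamma: reached.
All 3 are reached.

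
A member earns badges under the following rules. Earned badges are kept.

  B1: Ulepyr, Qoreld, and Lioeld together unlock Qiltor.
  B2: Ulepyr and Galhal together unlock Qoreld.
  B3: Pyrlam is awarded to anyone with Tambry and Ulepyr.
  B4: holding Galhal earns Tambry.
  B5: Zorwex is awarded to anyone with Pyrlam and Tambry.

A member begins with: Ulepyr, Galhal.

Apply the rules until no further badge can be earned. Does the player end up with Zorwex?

With Galhal, Tambry is earned (B4).
With Tambry and Ulepyr, Pyrlam is earned (B3).
With Pyrlam and Tambry, Zorwex is earned (B5).

Yes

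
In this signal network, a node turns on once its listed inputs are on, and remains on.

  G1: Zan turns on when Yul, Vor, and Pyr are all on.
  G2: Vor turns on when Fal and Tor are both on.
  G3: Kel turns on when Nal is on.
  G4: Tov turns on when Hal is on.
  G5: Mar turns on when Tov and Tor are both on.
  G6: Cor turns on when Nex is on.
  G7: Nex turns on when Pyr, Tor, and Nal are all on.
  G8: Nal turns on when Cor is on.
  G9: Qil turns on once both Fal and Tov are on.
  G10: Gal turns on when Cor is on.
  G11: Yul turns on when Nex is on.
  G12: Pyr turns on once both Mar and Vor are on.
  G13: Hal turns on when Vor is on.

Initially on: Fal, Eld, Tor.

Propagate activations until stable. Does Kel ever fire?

Kel would need Nal (G3), but Nal never turns on.

No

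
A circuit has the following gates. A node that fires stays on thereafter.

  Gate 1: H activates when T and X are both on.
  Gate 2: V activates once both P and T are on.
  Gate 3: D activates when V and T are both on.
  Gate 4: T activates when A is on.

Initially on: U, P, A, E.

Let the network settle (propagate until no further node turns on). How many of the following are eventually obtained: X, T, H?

A is on, so T activates (Gate 4).
No rule produces X, and it is not given.
T: reached.
H would need T and X (Gate 1), but X never turns on.
Reached: T — 1 of the 3.

1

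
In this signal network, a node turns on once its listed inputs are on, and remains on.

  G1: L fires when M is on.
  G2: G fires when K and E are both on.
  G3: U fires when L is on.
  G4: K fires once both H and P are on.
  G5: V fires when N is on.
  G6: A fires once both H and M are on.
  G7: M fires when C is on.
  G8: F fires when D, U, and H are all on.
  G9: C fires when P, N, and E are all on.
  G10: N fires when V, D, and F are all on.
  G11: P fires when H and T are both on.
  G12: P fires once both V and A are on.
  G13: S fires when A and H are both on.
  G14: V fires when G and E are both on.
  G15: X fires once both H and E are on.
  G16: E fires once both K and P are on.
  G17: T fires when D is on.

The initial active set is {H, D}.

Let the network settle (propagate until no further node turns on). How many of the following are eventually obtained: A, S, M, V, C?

G17: D on → T on.
G11: H and T on → P on.
G4: H and P on → K on.
K and P are on, so E fires (G16).
K and E are on, so G fires (G2).
G14: G and E on → V on.
A would need H and M (G6), but M never turns on.
S would need A and H (G13), but A never turns on.
M would need C (G7), but C never turns on.
V: reached.
C would need P, N, and E (G9), but N never turns on.
Reached: V — 1 of the 5.

1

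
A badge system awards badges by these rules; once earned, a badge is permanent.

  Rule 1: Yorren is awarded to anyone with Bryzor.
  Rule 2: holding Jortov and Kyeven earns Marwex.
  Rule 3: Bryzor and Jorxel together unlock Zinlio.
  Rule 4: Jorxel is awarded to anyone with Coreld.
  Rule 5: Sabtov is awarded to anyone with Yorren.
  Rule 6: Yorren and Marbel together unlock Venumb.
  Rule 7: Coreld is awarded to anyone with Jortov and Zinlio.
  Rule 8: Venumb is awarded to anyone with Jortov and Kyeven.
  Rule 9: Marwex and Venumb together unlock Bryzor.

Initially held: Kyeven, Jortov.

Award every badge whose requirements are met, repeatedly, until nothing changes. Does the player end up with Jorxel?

Jorxel would need Coreld (Rule 4), but Coreld is never earned.

No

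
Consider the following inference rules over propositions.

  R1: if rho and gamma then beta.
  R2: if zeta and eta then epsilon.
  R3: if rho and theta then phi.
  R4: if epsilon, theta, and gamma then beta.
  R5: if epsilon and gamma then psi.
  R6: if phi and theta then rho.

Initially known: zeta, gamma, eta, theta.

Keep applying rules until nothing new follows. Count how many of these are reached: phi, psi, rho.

From zeta and eta, R2 gives epsilon.
From epsilon and gamma, R5 gives psi.
phi would need rho and theta (R3), but rho is never established.
psi: reached.
rho would need phi and theta (R6), but phi is never established.
Reached: psi — 1 of the 3.

1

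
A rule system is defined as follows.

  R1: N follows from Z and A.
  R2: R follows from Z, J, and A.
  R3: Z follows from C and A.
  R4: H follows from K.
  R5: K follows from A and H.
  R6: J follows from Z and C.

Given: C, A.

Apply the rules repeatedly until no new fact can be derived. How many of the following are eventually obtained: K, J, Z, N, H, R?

4

C and A hold, so Z follows (R3).
From Z and C, R6 gives J.
Z and A hold, so N follows (R1).
Z, J, and A hold, so R follows (R2).
K would need A and H (R5), but H is never established.
J: reached.
Z: reached.
N: reached.
H would need K (R4), but K is never established.
R: reached.
Reached: J, Z, N, and R — 4 of the 6.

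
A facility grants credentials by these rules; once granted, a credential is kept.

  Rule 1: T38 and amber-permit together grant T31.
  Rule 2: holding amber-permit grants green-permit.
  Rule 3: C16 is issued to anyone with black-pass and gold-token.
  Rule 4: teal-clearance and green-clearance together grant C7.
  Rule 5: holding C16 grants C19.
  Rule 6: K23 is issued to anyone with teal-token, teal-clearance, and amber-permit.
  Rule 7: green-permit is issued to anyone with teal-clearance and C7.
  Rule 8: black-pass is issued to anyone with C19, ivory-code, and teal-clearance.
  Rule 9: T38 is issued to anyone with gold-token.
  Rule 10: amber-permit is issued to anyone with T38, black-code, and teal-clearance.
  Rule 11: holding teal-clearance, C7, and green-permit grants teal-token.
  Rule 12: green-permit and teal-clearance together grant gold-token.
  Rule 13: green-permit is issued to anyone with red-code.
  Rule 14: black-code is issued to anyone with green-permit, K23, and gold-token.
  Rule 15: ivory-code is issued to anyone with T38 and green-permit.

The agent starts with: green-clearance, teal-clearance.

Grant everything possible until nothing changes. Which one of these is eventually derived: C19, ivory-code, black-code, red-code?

Holding teal-clearance and green-clearance grants C7 (Rule 4).
Holding teal-clearance and C7 grants green-permit (Rule 7).
Holding green-permit and teal-clearance grants gold-token (Rule 12).
Holding gold-token grants T38 (Rule 9).
Holding T38 and green-permit grants ivory-code (Rule 15).
black-code would need green-permit, K23, and gold-token (Rule 14), but K23 is never granted. No rule produces red-code, and it is not given. C19 would need C16 (Rule 5), but C16 is never granted.

ivory-code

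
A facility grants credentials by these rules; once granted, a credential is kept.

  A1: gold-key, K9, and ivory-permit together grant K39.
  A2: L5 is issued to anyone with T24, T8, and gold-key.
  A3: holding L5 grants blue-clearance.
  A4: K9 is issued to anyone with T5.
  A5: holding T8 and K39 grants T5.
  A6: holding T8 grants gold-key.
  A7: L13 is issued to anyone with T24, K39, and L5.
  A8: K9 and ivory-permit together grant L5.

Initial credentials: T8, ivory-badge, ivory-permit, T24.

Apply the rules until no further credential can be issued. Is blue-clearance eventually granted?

Holding T8 grants gold-key (A6).
Holding T24, T8, and gold-key grants L5 (A2).
Holding L5 grants blue-clearance (A3).

Yes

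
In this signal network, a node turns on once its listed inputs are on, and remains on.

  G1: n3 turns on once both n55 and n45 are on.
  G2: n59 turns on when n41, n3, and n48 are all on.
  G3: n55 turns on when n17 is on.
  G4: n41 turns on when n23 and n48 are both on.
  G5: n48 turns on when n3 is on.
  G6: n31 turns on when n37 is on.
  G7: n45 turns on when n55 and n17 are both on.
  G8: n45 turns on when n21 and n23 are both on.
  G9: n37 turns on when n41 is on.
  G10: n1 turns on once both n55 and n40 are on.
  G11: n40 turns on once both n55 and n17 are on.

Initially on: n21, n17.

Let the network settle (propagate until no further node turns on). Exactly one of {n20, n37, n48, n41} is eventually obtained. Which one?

n48

G3: n17 on → n55 on.
G7: n55 and n17 on → n45 on.
n55 and n45 are on, so n3 turns on (G1).
G5: n3 on → n48 on.
n41 would need n23 and n48 (G4), but n23 never turns on. No rule produces n20, and it is not given. n37 would need n41 (G9), but n41 never turns on.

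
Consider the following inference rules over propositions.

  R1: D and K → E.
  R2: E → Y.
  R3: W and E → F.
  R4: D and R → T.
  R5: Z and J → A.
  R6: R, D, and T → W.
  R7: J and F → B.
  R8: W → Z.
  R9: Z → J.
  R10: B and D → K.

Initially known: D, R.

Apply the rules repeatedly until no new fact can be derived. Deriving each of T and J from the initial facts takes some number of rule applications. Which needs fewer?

T: From D and R, R4 gives T. [1 rule application]
J: D and R hold, so T follows (R4). R, D, and T hold, so W follows (R6). From W, R8 gives Z. Z holds, so J follows (R9). [4 rule applications]
T needs fewer.

T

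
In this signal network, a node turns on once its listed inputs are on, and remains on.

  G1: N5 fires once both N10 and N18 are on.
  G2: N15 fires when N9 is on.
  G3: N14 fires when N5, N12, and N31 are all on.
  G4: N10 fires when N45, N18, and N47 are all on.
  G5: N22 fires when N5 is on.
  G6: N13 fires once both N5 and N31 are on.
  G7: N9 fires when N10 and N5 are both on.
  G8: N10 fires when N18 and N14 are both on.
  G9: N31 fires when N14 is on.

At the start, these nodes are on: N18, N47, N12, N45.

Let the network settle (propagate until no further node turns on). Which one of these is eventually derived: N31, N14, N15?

N15

N45, N18, and N47 are on, so N10 fires (G4).
N10 and N18 are on, so N5 fires (G1).
N10 and N5 are on, so N9 fires (G7).
N9 is on, so N15 fires (G2).
N31 would need N14 (G9), but N14 never turns on. N14 would need N5, N12, and N31 (G3), but N31 never turns on.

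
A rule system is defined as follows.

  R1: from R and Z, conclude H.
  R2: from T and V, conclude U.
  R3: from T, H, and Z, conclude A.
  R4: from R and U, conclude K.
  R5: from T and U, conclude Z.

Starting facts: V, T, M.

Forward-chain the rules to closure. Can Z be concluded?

Yes

T and V hold, so U follows (R2).
From T and U, R5 gives Z.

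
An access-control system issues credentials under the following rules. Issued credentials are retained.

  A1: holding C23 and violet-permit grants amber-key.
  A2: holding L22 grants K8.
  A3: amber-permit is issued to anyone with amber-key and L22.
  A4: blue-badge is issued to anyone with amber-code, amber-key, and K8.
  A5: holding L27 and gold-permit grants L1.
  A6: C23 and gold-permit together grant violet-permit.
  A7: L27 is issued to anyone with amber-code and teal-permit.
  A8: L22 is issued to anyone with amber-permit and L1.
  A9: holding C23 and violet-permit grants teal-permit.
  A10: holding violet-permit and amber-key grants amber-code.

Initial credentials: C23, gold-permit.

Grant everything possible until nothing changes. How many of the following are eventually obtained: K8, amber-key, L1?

Holding C23 and gold-permit grants violet-permit (A6).
Holding C23 and violet-permit grants amber-key (A1).
Holding C23 and violet-permit grants teal-permit (A9).
Holding violet-permit and amber-key grants amber-code (A10).
Holding amber-code and teal-permit grants L27 (A7).
Holding L27 and gold-permit grants L1 (A5).
K8 would need L22 (A2), but L22 is never granted.
amber-key: reached.
L1: reached.
Reached: amber-key and L1 — 2 of the 3.

2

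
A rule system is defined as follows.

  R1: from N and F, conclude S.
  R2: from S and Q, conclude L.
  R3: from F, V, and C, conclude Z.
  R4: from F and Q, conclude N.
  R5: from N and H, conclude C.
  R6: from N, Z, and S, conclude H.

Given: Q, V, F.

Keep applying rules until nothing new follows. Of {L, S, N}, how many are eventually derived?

From F and Q, R4 gives N.
N and F hold, so S follows (R1).
S and Q hold, so L follows (R2).
L: reached.
S: reached.
N: reached.
All 3 are reached.

3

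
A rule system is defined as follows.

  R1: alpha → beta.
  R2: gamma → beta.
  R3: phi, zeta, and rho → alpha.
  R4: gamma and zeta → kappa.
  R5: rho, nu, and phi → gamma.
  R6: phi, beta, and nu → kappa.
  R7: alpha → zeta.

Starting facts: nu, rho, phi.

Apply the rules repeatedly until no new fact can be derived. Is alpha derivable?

No

alpha would need phi, zeta, and rho (R3), but zeta is never established.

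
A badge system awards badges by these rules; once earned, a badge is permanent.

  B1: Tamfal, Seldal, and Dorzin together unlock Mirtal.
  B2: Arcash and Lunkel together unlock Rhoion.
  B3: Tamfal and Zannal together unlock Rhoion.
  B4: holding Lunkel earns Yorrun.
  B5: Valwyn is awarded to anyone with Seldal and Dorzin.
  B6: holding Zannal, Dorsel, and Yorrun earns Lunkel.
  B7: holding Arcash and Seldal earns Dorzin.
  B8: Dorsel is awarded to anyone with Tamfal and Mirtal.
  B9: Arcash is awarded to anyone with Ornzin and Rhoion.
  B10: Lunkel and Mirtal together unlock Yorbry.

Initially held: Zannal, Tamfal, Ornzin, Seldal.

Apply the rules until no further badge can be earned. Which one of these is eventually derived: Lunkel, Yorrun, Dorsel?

Dorsel

With Tamfal and Zannal, Rhoion is earned (B3).
With Ornzin and Rhoion, Arcash is earned (B9).
With Arcash and Seldal, Dorzin is earned (B7).
With Tamfal, Seldal, and Dorzin, Mirtal is earned (B1).
With Tamfal and Mirtal, Dorsel is earned (B8).
Lunkel would need Zannal, Dorsel, and Yorrun (B6), but Yorrun is never earned. Yorrun would need Lunkel (B4), but Lunkel is never earned.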